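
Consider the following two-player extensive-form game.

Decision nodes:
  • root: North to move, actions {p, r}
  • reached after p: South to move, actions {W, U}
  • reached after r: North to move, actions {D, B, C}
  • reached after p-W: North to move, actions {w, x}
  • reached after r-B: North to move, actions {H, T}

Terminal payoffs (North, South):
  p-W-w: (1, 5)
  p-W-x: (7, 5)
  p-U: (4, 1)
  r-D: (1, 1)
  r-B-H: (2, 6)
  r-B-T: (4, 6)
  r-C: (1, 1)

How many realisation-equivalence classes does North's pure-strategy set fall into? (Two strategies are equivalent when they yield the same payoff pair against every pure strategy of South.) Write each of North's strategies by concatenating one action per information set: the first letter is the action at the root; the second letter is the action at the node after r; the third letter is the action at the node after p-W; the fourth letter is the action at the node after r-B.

5

North has 24 pure strategies: pDwH, pDwT, pDxH, pDxT, pBwH, pBwT, pBxH, pBxT, pCwH, pCwT, pCxH, pCxT, rDwH, rDwT, rDxH, rDxT, rBwH, rBwT, rBxH, rBxT, rCwH, rCwT, rCxH, rCxT. Columns: W, U.
{pDwH, pDwT, pBwH, pBwT, pCwH, pCwT} → row (1,5) (4,1)
{pDxH, pDxT, pBxH, pBxT, pCxH, pCxT} → row (7,5) (4,1)
{rDwH, rDwT, rDxH, rDxT, rCwH, rCwT, rCxH, rCxT} → row (1,1) (1,1)
{rBwH, rBxH} → row (2,6) (2,6)
{rBwT, rBxT} → row (4,6) (4,6)
That's 5 distinct rows out of 24 strategies.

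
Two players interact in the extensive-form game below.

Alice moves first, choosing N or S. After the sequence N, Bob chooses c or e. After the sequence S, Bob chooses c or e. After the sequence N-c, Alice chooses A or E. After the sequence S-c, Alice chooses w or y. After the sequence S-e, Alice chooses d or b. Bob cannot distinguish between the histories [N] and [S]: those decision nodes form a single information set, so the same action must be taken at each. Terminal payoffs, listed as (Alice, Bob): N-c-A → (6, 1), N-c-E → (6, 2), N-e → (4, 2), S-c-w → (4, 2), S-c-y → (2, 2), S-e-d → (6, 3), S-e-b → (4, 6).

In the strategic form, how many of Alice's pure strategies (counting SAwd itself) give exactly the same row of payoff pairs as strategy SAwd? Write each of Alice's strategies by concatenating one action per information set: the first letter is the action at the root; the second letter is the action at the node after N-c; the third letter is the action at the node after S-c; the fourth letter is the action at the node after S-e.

Row for SAwd (columns c, e): (4,2) (6,3).
Under SAwd, Alice's choice at the node after N-c can never be reached regardless of what Bob does, so varying those choices leaves every outcome unchanged.
Holding the reachable choices fixed and varying the unreachable one freely already gives 2 equivalent strategies.
No other strategy reproduces this row, so those 2 are the full class: SAwd, SEwd.

2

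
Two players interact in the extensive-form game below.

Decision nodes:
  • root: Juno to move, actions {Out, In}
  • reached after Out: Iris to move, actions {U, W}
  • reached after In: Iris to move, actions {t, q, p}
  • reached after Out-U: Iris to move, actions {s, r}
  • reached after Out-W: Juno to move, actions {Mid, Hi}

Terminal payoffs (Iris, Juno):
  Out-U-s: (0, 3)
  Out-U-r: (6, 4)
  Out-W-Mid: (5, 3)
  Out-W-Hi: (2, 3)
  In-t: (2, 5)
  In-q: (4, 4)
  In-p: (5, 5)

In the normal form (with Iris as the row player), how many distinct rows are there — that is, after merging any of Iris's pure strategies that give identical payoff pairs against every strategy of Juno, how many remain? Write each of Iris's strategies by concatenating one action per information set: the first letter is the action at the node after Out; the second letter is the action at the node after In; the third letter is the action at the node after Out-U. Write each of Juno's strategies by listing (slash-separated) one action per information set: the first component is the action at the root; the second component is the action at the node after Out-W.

Iris has 12 pure strategies: Uts, Utr, Uqs, Uqr, Ups, Upr, Wts, Wtr, Wqs, Wqr, Wps, Wpr. Columns: Out/Mid, Out/Hi, In/Mid, In/Hi.
{Uts} → row (0,3) (0,3) (2,5) (2,5)
{Utr} → row (6,4) (6,4) (2,5) (2,5)
{Uqs} → row (0,3) (0,3) (4,4) (4,4)
{Uqr} → row (6,4) (6,4) (4,4) (4,4)
{Ups} → row (0,3) (0,3) (5,5) (5,5)
{Upr} → row (6,4) (6,4) (5,5) (5,5)
{Wts, Wtr} → row (5,3) (2,3) (2,5) (2,5)
{Wqs, Wqr} → row (5,3) (2,3) (4,4) (4,4)
{Wps, Wpr} → row (5,3) (2,3) (5,5) (5,5)
That's 9 distinct rows out of 12 strategies.

9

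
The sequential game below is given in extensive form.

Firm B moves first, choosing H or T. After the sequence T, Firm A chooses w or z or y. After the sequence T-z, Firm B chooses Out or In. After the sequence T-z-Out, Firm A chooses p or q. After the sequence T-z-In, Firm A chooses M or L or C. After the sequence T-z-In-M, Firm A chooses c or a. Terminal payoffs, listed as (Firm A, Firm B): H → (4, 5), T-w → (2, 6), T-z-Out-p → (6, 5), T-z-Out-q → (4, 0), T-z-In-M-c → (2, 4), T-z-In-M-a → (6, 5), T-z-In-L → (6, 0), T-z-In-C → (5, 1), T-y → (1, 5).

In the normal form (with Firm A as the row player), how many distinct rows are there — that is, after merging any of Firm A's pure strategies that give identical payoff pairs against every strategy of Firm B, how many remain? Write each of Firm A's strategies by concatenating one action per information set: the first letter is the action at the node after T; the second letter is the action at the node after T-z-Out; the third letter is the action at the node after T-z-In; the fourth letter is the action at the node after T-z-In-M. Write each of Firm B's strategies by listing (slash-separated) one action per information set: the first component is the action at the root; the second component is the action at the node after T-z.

10

Firm A has 36 pure strategies: wpMc, wpMa, wpLc, wpLa, wpCc, wpCa, wqMc, wqMa, wqLc, wqLa, wqCc, wqCa, zpMc, zpMa, zpLc, zpLa, zpCc, zpCa, zqMc, zqMa, zqLc, zqLa, zqCc, zqCa, ypMc, ypMa, ypLc, ypLa, ypCc, ypCa, yqMc, yqMa, yqLc, yqLa, yqCc, yqCa. Columns: H/Out, H/In, T/Out, T/In.
{wpMc, wpMa, wpLc, wpLa, wpCc, wpCa, wqMc, wqMa, wqLc, wqLa, wqCc, wqCa} → row (4,5) (4,5) (2,6) (2,6)
{zpMc} → row (4,5) (4,5) (6,5) (2,4)
{zpMa} → row (4,5) (4,5) (6,5) (6,5)
{zpLc, zpLa} → row (4,5) (4,5) (6,5) (6,0)
{zpCc, zpCa} → row (4,5) (4,5) (6,5) (5,1)
{zqMc} → row (4,5) (4,5) (4,0) (2,4)
{zqMa} → row (4,5) (4,5) (4,0) (6,5)
{zqLc, zqLa} → row (4,5) (4,5) (4,0) (6,0)
{zqCc, zqCa} → row (4,5) (4,5) (4,0) (5,1)
{ypMc, ypMa, ypLc, ypLa, ypCc, ypCa, yqMc, yqMa, yqLc, yqLa, yqCc, yqCa} → row (4,5) (4,5) (1,5) (1,5)
That's 10 distinct rows out of 36 strategies.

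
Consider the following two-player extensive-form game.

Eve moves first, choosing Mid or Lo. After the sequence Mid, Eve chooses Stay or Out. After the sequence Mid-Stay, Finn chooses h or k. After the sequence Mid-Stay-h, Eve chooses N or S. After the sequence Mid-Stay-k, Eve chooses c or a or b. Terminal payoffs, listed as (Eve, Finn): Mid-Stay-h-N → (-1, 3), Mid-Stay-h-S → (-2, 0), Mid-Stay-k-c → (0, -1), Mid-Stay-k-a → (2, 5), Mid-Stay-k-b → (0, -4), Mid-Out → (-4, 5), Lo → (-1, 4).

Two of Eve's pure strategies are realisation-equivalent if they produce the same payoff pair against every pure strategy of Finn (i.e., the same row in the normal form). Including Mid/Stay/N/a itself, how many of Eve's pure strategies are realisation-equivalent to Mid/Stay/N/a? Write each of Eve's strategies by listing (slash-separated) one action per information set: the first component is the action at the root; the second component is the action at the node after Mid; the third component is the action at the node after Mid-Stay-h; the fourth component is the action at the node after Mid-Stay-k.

1

Row for Mid/Stay/N/a (columns h, k): (-1,3) (2,5).
Every one of Eve's information sets is on the play path for some reply by Finn when Eve follows Mid/Stay/N/a.
Changing the action at any of them therefore changes at least one column, so only Mid/Stay/N/a itself gives this row.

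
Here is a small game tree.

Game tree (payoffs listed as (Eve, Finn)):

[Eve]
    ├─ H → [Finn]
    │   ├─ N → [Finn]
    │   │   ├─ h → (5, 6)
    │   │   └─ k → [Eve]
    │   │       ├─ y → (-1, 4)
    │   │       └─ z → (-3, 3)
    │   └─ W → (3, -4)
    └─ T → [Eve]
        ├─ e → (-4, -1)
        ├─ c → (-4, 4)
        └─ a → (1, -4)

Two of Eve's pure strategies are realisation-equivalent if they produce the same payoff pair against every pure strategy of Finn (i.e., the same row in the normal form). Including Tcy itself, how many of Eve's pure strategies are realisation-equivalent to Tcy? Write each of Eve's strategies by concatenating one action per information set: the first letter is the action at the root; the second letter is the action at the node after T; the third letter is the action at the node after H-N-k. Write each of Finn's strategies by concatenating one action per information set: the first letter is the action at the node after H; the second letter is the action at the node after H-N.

Row for Tcy (columns Nh, Nk, Wh, Wk): (-4,4) (-4,4) (-4,4) (-4,4).
Under Tcy, Eve's choice at the node after H-N-k can never be reached regardless of what Finn does, so varying those choices leaves every outcome unchanged.
Holding the reachable choices fixed and varying the unreachable one freely already gives 2 equivalent strategies.
No other strategy reproduces this row, so those 2 are the full class: Tcy, Tcz.

2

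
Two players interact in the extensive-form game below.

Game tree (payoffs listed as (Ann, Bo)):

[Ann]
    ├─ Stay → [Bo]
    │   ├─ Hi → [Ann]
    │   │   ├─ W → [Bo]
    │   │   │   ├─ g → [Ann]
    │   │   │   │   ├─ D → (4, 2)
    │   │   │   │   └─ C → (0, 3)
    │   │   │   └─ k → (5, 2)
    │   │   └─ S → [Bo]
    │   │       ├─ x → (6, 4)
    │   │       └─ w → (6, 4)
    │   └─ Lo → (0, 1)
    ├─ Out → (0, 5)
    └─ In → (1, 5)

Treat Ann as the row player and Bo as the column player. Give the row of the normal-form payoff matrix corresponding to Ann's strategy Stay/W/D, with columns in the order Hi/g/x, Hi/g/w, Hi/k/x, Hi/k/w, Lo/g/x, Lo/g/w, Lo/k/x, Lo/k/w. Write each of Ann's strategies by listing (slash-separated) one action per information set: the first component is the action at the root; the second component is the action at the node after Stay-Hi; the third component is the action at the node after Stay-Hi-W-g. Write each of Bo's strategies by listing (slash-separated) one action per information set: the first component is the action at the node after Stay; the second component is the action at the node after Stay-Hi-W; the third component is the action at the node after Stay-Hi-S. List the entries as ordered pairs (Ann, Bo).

(4,2) (4,2) (5,2) (5,2) (0,1) (0,1) (0,1) (0,1)

vs Hi/g/x: Ann plays Stay → Bo plays Hi at [Stay] → Ann plays W at [Stay-Hi] → Bo plays g at [Stay-Hi-W] → Ann plays D at [Stay-Hi-W-g] → (4, 2)
vs Hi/g/w: Ann plays Stay → Bo plays Hi at [Stay] → Ann plays W at [Stay-Hi] → Bo plays g at [Stay-Hi-W] → Ann plays D at [Stay-Hi-W-g] → (4, 2)
vs Hi/k/x: Ann plays Stay → Bo plays Hi at [Stay] → Ann plays W at [Stay-Hi] → Bo plays k at [Stay-Hi-W] → (5, 2)
vs Hi/k/w: Ann plays Stay → Bo plays Hi at [Stay] → Ann plays W at [Stay-Hi] → Bo plays k at [Stay-Hi-W] → (5, 2)
vs Lo/g/x: Ann plays Stay → Bo plays Lo at [Stay] → (0, 1)
vs Lo/g/w: Ann plays Stay → Bo plays Lo at [Stay] → (0, 1)
vs Lo/k/x: Ann plays Stay → Bo plays Lo at [Stay] → (0, 1)
vs Lo/k/w: Ann plays Stay → Bo plays Lo at [Stay] → (0, 1)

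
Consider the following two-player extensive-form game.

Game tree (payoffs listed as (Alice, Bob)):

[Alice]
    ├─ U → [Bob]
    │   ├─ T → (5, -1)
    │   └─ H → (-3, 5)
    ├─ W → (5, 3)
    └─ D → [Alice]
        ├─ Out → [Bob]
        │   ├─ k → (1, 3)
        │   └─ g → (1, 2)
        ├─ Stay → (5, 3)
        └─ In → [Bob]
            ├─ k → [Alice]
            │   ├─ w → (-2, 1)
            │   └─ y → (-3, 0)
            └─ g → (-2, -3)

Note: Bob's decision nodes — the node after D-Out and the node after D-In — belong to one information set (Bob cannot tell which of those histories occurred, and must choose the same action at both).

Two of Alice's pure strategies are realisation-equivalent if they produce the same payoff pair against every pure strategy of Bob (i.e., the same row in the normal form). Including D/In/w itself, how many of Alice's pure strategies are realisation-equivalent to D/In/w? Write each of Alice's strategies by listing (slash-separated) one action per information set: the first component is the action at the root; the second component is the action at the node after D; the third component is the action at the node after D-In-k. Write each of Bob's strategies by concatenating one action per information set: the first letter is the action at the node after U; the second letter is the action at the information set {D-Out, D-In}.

1

Row for D/In/w (columns Tk, Tg, Hk, Hg): (-2,1) (-2,-3) (-2,1) (-2,-3).
Every one of Alice's information sets is on the play path for some reply by Bob when Alice follows D/In/w.
Changing the action at any of them therefore changes at least one column, so only D/In/w itself gives this row.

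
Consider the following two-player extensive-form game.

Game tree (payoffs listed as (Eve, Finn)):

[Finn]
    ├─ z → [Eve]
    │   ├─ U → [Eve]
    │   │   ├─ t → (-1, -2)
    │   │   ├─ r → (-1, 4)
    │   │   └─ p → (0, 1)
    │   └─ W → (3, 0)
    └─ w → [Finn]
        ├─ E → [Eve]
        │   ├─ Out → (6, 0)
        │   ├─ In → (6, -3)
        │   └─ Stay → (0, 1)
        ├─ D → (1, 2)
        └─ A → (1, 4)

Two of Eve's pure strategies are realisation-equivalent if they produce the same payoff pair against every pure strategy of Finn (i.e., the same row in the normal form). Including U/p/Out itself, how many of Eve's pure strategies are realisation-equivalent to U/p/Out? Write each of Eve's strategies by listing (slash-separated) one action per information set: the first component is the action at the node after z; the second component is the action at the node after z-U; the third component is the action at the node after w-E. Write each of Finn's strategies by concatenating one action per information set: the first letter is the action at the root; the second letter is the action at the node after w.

Row for U/p/Out (columns zE, zD, zA, wE, wD, wA): (0,1) (0,1) (0,1) (6,0) (1,2) (1,4).
Every one of Eve's information sets is on the play path for some reply by Finn when Eve follows U/p/Out.
Changing the action at any of them therefore changes at least one column, so only U/p/Out itself gives this row.

1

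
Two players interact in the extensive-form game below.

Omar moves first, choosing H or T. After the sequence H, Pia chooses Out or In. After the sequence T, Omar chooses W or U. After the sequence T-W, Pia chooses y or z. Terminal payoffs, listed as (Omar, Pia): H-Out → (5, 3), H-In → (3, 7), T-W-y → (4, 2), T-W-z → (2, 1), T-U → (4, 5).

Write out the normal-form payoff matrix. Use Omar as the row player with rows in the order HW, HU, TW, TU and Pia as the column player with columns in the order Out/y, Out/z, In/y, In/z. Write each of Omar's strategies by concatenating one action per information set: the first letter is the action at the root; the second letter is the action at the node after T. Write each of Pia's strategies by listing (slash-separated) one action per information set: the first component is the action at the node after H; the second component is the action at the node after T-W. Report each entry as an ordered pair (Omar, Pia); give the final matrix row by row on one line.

HW: (5,3) (5,3) (3,7) (3,7) | HU: (5,3) (5,3) (3,7) (3,7) | TW: (4,2) (2,1) (4,2) (2,1) | TU: (4,5) (4,5) (4,5) (4,5)

Row HW: Out/y→(5,3), Out/z→(5,3), In/y→(3,7), In/z→(3,7)
Row HU: Out/y→(5,3), Out/z→(5,3), In/y→(3,7), In/z→(3,7)
Row TW: Out/y→(4,2), Out/z→(2,1), In/y→(4,2), In/z→(2,1)
Row TU: Out/y→(4,5), Out/z→(4,5), In/y→(4,5), In/z→(4,5)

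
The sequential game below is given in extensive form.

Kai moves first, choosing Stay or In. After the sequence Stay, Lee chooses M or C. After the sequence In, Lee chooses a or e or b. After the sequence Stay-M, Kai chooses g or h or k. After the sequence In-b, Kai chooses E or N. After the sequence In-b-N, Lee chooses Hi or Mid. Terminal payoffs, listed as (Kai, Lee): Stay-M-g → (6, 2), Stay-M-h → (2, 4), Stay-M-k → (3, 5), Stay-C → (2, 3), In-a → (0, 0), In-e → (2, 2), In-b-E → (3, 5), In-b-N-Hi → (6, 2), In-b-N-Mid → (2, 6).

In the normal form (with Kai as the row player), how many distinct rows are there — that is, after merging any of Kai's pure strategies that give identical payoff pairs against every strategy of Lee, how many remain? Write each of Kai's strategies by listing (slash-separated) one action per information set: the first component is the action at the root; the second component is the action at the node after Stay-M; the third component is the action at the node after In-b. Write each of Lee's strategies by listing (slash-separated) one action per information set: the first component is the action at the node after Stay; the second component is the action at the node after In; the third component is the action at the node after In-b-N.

5

Kai has 12 pure strategies: Stay/g/E, Stay/g/N, Stay/h/E, Stay/h/N, Stay/k/E, Stay/k/N, In/g/E, In/g/N, In/h/E, In/h/N, In/k/E, In/k/N. Columns: M/a/Hi, M/a/Mid, M/e/Hi, M/e/Mid, M/b/Hi, M/b/Mid, C/a/Hi, C/a/Mid, C/e/Hi, C/e/Mid, C/b/Hi, C/b/Mid.
{Stay/g/E, Stay/g/N} → row (6,2) (6,2) (6,2) (6,2) (6,2) (6,2) (2,3) (2,3) (2,3) (2,3) (2,3) (2,3)
{Stay/h/E, Stay/h/N} → row (2,4) (2,4) (2,4) (2,4) (2,4) (2,4) (2,3) (2,3) (2,3) (2,3) (2,3) (2,3)
{Stay/k/E, Stay/k/N} → row (3,5) (3,5) (3,5) (3,5) (3,5) (3,5) (2,3) (2,3) (2,3) (2,3) (2,3) (2,3)
{In/g/E, In/h/E, In/k/E} → row (0,0) (0,0) (2,2) (2,2) (3,5) (3,5) (0,0) (0,0) (2,2) (2,2) (3,5) (3,5)
{In/g/N, In/h/N, In/k/N} → row (0,0) (0,0) (2,2) (2,2) (6,2) (2,6) (0,0) (0,0) (2,2) (2,2) (6,2) (2,6)
That's 5 distinct rows out of 12 strategies.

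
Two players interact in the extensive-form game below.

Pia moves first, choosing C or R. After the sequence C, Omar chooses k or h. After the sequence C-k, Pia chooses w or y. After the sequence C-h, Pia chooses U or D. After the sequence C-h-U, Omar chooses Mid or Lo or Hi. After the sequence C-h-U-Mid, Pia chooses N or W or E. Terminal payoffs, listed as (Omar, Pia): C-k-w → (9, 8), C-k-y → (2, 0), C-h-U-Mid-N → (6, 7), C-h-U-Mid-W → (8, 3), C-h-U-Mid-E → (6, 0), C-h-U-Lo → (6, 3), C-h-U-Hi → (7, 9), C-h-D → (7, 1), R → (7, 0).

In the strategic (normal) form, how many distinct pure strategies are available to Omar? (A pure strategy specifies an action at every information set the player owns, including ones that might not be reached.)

6

Omar owns the node after C with actions {k, h} — two choices.
Omar owns the node after C-h-U with actions {Mid, Lo, Hi} — three choices.
A pure strategy fixes one action at each information set independently, so the count is the product 2 × 3 = 6.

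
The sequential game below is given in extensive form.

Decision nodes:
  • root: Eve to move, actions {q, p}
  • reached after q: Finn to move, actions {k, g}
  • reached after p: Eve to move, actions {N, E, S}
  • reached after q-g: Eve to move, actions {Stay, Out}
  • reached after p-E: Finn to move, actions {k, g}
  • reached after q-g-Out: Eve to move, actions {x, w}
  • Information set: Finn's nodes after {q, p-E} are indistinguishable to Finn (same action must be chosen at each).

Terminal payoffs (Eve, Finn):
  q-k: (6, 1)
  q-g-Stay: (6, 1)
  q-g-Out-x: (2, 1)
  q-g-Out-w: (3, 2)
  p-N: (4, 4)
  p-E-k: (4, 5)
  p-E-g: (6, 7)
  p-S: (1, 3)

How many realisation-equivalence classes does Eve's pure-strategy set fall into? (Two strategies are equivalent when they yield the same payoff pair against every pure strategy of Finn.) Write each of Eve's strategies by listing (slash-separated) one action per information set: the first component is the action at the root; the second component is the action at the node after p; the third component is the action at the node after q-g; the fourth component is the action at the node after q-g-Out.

Eve has 24 pure strategies: q/N/Stay/x, q/N/Stay/w, q/N/Out/x, q/N/Out/w, q/E/Stay/x, q/E/Stay/w, q/E/Out/x, q/E/Out/w, q/S/Stay/x, q/S/Stay/w, q/S/Out/x, q/S/Out/w, p/N/Stay/x, p/N/Stay/w, p/N/Out/x, p/N/Out/w, p/E/Stay/x, p/E/Stay/w, p/E/Out/x, p/E/Out/w, p/S/Stay/x, p/S/Stay/w, p/S/Out/x, p/S/Out/w. Columns: k, g.
{q/N/Stay/x, q/N/Stay/w, q/E/Stay/x, q/E/Stay/w, q/S/Stay/x, q/S/Stay/w} → row (6,1) (6,1)
{q/N/Out/x, q/E/Out/x, q/S/Out/x} → row (6,1) (2,1)
{q/N/Out/w, q/E/Out/w, q/S/Out/w} → row (6,1) (3,2)
{p/N/Stay/x, p/N/Stay/w, p/N/Out/x, p/N/Out/w} → row (4,4) (4,4)
{p/E/Stay/x, p/E/Stay/w, p/E/Out/x, p/E/Out/w} → row (4,5) (6,7)
{p/S/Stay/x, p/S/Stay/w, p/S/Out/x, p/S/Out/w} → row (1,3) (1,3)
That's 6 distinct rows out of 24 strategies.

6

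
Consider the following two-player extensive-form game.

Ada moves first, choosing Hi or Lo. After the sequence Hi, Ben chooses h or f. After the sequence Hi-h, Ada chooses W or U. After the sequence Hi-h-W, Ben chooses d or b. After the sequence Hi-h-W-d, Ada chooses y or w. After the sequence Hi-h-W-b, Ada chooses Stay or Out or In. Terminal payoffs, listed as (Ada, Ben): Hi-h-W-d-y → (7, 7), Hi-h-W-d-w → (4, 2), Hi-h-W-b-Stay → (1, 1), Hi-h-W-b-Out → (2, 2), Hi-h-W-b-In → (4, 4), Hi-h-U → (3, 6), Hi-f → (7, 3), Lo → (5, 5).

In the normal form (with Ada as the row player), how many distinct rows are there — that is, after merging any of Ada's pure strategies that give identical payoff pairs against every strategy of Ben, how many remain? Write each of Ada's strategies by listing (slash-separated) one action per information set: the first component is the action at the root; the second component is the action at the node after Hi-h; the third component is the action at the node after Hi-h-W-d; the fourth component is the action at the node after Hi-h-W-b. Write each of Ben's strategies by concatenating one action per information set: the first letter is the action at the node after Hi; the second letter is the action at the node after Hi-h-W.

Ada has 24 pure strategies: Hi/W/y/Stay, Hi/W/y/Out, Hi/W/y/In, Hi/W/w/Stay, Hi/W/w/Out, Hi/W/w/In, Hi/U/y/Stay, Hi/U/y/Out, Hi/U/y/In, Hi/U/w/Stay, Hi/U/w/Out, Hi/U/w/In, Lo/W/y/Stay, Lo/W/y/Out, Lo/W/y/In, Lo/W/w/Stay, Lo/W/w/Out, Lo/W/w/In, Lo/U/y/Stay, Lo/U/y/Out, Lo/U/y/In, Lo/U/w/Stay, Lo/U/w/Out, Lo/U/w/In. Columns: hd, hb, fd, fb.
{Hi/W/y/Stay} → row (7,7) (1,1) (7,3) (7,3)
{Hi/W/y/Out} → row (7,7) (2,2) (7,3) (7,3)
{Hi/W/y/In} → row (7,7) (4,4) (7,3) (7,3)
{Hi/W/w/Stay} → row (4,2) (1,1) (7,3) (7,3)
{Hi/W/w/Out} → row (4,2) (2,2) (7,3) (7,3)
{Hi/W/w/In} → row (4,2) (4,4) (7,3) (7,3)
{Hi/U/y/Stay, Hi/U/y/Out, Hi/U/y/In, Hi/U/w/Stay, Hi/U/w/Out, Hi/U/w/In} → row (3,6) (3,6) (7,3) (7,3)
{Lo/W/y/Stay, Lo/W/y/Out, Lo/W/y/In, Lo/W/w/Stay, Lo/W/w/Out, Lo/W/w/In, Lo/U/y/Stay, Lo/U/y/Out, Lo/U/y/In, Lo/U/w/Stay, Lo/U/w/Out, Lo/U/w/In} → row (5,5) (5,5) (5,5) (5,5)
That's 8 distinct rows out of 24 strategies.

8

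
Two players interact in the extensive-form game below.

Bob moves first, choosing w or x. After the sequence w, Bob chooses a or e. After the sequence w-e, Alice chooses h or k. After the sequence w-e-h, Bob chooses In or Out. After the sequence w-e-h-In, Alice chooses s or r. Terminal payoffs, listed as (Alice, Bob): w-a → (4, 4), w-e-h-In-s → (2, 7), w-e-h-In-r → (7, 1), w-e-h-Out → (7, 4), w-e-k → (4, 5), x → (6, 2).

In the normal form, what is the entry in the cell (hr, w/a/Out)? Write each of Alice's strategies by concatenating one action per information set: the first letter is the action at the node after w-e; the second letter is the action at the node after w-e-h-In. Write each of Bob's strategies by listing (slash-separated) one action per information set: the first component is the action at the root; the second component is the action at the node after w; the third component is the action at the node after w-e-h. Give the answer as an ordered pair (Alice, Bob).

(4, 4)

Trace the play path from the root:
  Bob plays w
  Bob plays a at [w]
→ terminal payoff (4, 4).
(Alice's choice at the node after w-e is never reached on this path, so it doesn't affect the outcome.)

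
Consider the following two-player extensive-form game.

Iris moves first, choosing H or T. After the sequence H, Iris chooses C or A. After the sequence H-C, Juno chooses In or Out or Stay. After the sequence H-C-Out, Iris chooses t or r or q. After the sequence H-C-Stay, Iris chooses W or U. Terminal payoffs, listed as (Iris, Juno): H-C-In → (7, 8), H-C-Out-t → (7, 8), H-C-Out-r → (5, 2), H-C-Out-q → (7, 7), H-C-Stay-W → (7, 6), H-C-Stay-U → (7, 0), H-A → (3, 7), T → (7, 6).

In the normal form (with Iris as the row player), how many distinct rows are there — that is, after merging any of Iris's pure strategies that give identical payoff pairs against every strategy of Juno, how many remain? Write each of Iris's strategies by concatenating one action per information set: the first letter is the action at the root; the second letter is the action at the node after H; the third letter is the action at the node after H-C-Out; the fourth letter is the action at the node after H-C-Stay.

Iris has 24 pure strategies: HCtW, HCtU, HCrW, HCrU, HCqW, HCqU, HAtW, HAtU, HArW, HArU, HAqW, HAqU, TCtW, TCtU, TCrW, TCrU, TCqW, TCqU, TAtW, TAtU, TArW, TArU, TAqW, TAqU. Columns: In, Out, Stay.
{HCtW} → row (7,8) (7,8) (7,6)
{HCtU} → row (7,8) (7,8) (7,0)
{HCrW} → row (7,8) (5,2) (7,6)
{HCrU} → row (7,8) (5,2) (7,0)
{HCqW} → row (7,8) (7,7) (7,6)
{HCqU} → row (7,8) (7,7) (7,0)
{HAtW, HAtU, HArW, HArU, HAqW, HAqU} → row (3,7) (3,7) (3,7)
{TCtW, TCtU, TCrW, TCrU, TCqW, TCqU, TAtW, TAtU, TArW, TArU, TAqW, TAqU} → row (7,6) (7,6) (7,6)
That's 8 distinct rows out of 24 strategies.

8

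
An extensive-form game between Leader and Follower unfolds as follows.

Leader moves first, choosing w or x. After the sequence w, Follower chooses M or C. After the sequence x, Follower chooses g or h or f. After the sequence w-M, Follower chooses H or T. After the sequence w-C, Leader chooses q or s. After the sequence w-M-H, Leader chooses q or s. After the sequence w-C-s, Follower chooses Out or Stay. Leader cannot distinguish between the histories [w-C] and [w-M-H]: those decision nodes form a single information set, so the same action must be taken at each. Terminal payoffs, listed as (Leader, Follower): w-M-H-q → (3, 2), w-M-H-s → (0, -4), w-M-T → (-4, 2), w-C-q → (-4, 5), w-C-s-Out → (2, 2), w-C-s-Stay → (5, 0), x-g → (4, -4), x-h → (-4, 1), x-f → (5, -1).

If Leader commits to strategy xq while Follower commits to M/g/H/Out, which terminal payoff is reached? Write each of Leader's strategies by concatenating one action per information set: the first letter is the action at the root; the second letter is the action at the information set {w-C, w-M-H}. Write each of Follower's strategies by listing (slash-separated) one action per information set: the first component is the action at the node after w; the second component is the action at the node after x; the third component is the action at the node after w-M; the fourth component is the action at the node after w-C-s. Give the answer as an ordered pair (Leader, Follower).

Trace the play path from the root:
  Leader plays x
  Follower plays g at [x]
→ terminal payoff (4, -4).
(Leader's choice at the information set {w-C, w-M-H} is never reached on this path, so it doesn't affect the outcome.)

(4, -4)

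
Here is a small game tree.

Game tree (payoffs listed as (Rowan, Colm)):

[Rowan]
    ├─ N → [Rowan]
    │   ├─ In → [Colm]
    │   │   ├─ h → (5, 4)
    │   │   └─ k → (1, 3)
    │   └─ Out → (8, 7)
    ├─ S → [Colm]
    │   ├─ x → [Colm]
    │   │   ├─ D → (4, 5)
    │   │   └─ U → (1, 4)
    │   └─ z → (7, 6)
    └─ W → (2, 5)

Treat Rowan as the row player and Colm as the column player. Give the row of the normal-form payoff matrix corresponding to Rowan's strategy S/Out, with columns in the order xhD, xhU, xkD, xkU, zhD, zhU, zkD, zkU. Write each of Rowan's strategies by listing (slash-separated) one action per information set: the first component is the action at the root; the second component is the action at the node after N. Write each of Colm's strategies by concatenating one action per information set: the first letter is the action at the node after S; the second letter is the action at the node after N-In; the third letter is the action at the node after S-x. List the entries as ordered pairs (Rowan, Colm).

vs xhD: Rowan plays S → Colm plays x at [S] → Colm plays D at [S-x] → (4, 5)
vs xhU: Rowan plays S → Colm plays x at [S] → Colm plays U at [S-x] → (1, 4)
vs xkD: Rowan plays S → Colm plays x at [S] → Colm plays D at [S-x] → (4, 5)
vs xkU: Rowan plays S → Colm plays x at [S] → Colm plays U at [S-x] → (1, 4)
vs zhD: Rowan plays S → Colm plays z at [S] → (7, 6)
vs zhU: Rowan plays S → Colm plays z at [S] → (7, 6)
vs zkD: Rowan plays S → Colm plays z at [S] → (7, 6)
vs zkU: Rowan plays S → Colm plays z at [S] → (7, 6)

(4,5) (1,4) (4,5) (1,4) (7,6) (7,6) (7,6) (7,6)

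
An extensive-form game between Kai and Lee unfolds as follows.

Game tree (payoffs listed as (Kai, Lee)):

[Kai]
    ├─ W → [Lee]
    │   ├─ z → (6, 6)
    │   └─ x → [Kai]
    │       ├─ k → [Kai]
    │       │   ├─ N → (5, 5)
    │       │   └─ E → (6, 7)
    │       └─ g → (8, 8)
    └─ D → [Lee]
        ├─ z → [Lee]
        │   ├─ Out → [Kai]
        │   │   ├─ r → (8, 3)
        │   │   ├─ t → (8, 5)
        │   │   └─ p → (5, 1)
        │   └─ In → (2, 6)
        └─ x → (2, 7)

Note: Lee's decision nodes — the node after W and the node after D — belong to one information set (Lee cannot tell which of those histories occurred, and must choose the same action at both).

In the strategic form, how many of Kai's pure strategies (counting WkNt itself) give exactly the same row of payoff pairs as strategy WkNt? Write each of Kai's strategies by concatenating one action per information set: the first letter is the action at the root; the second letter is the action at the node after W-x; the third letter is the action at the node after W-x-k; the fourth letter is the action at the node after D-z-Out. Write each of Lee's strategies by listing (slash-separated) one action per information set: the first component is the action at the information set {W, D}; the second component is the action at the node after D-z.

Row for WkNt (columns z/Out, z/In, x/Out, x/In): (6,6) (6,6) (5,5) (5,5).
Under WkNt, Kai's choice at the node after D-z-Out can never be reached regardless of what Lee does, so varying those choices leaves every outcome unchanged.
Holding the reachable choices fixed and varying the unreachable one freely already gives 3 equivalent strategies.
No other strategy reproduces this row, so those 3 are the full class: WkNr, WkNt, WkNp.

3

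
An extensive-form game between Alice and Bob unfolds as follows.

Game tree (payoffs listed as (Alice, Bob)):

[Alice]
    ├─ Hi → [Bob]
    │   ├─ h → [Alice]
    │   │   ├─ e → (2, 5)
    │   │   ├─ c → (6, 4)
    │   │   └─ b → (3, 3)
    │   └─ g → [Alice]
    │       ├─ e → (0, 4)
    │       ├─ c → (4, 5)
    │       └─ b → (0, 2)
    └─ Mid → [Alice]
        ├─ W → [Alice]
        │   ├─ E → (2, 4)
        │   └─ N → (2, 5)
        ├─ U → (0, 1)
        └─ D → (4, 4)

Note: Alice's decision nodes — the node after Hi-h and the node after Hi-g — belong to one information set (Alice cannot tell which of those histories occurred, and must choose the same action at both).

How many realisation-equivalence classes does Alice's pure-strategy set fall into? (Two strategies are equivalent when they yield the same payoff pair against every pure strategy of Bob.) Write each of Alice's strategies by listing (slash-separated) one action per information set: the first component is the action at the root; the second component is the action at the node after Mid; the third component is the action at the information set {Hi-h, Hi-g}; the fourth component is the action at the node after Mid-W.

Alice has 36 pure strategies: Hi/W/e/E, Hi/W/e/N, Hi/W/c/E, Hi/W/c/N, Hi/W/b/E, Hi/W/b/N, Hi/U/e/E, Hi/U/e/N, Hi/U/c/E, Hi/U/c/N, Hi/U/b/E, Hi/U/b/N, Hi/D/e/E, Hi/D/e/N, Hi/D/c/E, Hi/D/c/N, Hi/D/b/E, Hi/D/b/N, Mid/W/e/E, Mid/W/e/N, Mid/W/c/E, Mid/W/c/N, Mid/W/b/E, Mid/W/b/N, Mid/U/e/E, Mid/U/e/N, Mid/U/c/E, Mid/U/c/N, Mid/U/b/E, Mid/U/b/N, Mid/D/e/E, Mid/D/e/N, Mid/D/c/E, Mid/D/c/N, Mid/D/b/E, Mid/D/b/N. Columns: h, g.
{Hi/W/e/E, Hi/W/e/N, Hi/U/e/E, Hi/U/e/N, Hi/D/e/E, Hi/D/e/N} → row (2,5) (0,4)
{Hi/W/c/E, Hi/W/c/N, Hi/U/c/E, Hi/U/c/N, Hi/D/c/E, Hi/D/c/N} → row (6,4) (4,5)
{Hi/W/b/E, Hi/W/b/N, Hi/U/b/E, Hi/U/b/N, Hi/D/b/E, Hi/D/b/N} → row (3,3) (0,2)
{Mid/W/e/E, Mid/W/c/E, Mid/W/b/E} → row (2,4) (2,4)
{Mid/W/e/N, Mid/W/c/N, Mid/W/b/N} → row (2,5) (2,5)
{Mid/U/e/E, Mid/U/e/N, Mid/U/c/E, Mid/U/c/N, Mid/U/b/E, Mid/U/b/N} → row (0,1) (0,1)
{Mid/D/e/E, Mid/D/e/N, Mid/D/c/E, Mid/D/c/N, Mid/D/b/E, Mid/D/b/N} → row (4,4) (4,4)
That's 7 distinct rows out of 36 strategies.

7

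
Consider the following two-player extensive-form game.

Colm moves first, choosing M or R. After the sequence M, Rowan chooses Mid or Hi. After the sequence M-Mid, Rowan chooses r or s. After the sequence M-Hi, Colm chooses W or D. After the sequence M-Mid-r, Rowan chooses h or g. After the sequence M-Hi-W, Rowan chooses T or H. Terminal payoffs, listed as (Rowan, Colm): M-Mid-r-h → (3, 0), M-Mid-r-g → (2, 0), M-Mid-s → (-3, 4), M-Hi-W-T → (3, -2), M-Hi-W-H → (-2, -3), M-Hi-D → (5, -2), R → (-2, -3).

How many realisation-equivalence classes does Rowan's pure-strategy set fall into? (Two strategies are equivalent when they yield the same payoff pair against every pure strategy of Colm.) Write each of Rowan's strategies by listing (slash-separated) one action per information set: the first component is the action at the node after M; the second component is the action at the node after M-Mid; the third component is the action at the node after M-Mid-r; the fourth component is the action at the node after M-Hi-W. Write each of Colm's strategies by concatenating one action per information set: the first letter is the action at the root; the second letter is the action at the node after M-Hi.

Rowan has 16 pure strategies: Mid/r/h/T, Mid/r/h/H, Mid/r/g/T, Mid/r/g/H, Mid/s/h/T, Mid/s/h/H, Mid/s/g/T, Mid/s/g/H, Hi/r/h/T, Hi/r/h/H, Hi/r/g/T, Hi/r/g/H, Hi/s/h/T, Hi/s/h/H, Hi/s/g/T, Hi/s/g/H. Columns: MW, MD, RW, RD.
{Mid/r/h/T, Mid/r/h/H} → row (3,0) (3,0) (-2,-3) (-2,-3)
{Mid/r/g/T, Mid/r/g/H} → row (2,0) (2,0) (-2,-3) (-2,-3)
{Mid/s/h/T, Mid/s/h/H, Mid/s/g/T, Mid/s/g/H} → row (-3,4) (-3,4) (-2,-3) (-2,-3)
{Hi/r/h/T, Hi/r/g/T, Hi/s/h/T, Hi/s/g/T} → row (3,-2) (5,-2) (-2,-3) (-2,-3)
{Hi/r/h/H, Hi/r/g/H, Hi/s/h/H, Hi/s/g/H} → row (-2,-3) (5,-2) (-2,-3) (-2,-3)
That's 5 distinct rows out of 16 strategies.

5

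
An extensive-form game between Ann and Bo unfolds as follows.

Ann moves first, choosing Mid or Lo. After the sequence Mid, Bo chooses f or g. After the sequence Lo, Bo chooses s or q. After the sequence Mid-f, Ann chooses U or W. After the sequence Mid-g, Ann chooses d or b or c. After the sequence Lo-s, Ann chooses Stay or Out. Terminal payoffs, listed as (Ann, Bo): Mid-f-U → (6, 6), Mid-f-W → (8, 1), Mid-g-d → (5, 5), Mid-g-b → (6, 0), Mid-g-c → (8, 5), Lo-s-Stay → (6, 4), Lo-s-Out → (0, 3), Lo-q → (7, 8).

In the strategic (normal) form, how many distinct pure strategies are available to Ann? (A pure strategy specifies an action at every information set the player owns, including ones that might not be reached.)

24

Ann owns the root with actions {Mid, Lo} — two choices.
Ann owns the node after Mid-f with actions {U, W} — two choices.
Ann owns the node after Mid-g with actions {d, b, c} — three choices.
Ann owns the node after Lo-s with actions {Stay, Out} — two choices.
A pure strategy fixes one action at each information set independently, so the count is the product 2 × 2 × 3 × 2 = 24.
(For reference, Bo has 4 pure strategies, giving a 24×4 normal-form matrix.)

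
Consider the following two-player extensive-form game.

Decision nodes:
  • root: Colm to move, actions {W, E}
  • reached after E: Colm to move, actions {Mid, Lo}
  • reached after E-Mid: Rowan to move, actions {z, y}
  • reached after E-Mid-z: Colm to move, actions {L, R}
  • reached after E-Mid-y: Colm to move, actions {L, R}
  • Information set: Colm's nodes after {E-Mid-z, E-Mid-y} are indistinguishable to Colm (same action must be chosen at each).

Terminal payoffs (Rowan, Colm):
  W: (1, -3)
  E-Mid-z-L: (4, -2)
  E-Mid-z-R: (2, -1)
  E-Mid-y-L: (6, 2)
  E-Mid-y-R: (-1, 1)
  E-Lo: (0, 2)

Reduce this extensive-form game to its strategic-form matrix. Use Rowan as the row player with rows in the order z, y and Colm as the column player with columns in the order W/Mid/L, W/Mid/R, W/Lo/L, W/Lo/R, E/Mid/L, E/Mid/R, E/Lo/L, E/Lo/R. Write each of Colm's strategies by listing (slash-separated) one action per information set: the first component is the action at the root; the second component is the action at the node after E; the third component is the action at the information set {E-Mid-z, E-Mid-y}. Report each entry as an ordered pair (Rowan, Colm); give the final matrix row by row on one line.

z: (1,-3) (1,-3) (1,-3) (1,-3) (4,-2) (2,-1) (0,2) (0,2) | y: (1,-3) (1,-3) (1,-3) (1,-3) (6,2) (-1,1) (0,2) (0,2)

Row z: W/Mid/L→(1,-3), W/Mid/R→(1,-3), W/Lo/L→(1,-3), W/Lo/R→(1,-3), E/Mid/L→(4,-2), E/Mid/R→(2,-1), E/Lo/L→(0,2), E/Lo/R→(0,2)
Row y: W/Mid/L→(1,-3), W/Mid/R→(1,-3), W/Lo/L→(1,-3), W/Lo/R→(1,-3), E/Mid/L→(6,2), E/Mid/R→(-1,1), E/Lo/L→(0,2), E/Lo/R→(0,2)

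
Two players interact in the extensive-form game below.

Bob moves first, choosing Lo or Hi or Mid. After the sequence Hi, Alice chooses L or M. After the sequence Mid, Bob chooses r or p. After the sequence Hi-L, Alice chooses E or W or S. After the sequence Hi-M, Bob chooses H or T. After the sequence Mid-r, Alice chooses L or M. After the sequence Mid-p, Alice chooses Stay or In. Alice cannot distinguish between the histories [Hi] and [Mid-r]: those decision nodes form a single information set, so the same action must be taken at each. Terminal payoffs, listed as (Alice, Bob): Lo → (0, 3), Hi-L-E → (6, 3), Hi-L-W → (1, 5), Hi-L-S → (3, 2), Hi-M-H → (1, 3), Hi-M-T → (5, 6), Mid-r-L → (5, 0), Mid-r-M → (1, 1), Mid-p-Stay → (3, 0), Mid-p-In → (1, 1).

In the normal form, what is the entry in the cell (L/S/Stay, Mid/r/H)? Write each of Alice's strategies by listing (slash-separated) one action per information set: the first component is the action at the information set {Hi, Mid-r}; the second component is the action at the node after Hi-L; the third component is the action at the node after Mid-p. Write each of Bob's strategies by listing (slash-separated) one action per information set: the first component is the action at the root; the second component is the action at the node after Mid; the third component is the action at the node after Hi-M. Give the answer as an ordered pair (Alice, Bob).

(5, 0)

Trace the play path from the root:
  Bob plays Mid
  Bob plays r at [Mid]
  Alice plays L at [Mid-r]
→ terminal payoff (5, 0).
(Alice's choice at the node after Hi-L is never reached on this path, so it doesn't affect the outcome.)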